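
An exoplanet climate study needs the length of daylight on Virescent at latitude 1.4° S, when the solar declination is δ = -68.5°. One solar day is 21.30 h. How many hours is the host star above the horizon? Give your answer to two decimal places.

cos h₀ = −tan ϕ · tan δ = −tan(-1.4°) × tan(-68.500°) = -0.0620, so h₀ = 1.6329 rad = 93.56°.
Daylight = 2h₀/(2π) × 21.30 h = (1.6329/π) × 21.30 = 11.07 h.

11.07 h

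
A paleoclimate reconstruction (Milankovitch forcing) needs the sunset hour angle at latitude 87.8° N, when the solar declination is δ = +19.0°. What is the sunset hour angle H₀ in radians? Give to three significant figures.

H₀ = 3.14 rad

Sunrise equation: cos H₀ = −tan φ · tan δ = -8.9631 ≤ −1, so the Sun never sets (polar day) and H₀ = π.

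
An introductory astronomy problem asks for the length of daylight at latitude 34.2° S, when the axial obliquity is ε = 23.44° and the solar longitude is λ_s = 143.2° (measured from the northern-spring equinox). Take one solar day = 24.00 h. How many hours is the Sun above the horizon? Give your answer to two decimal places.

Solar declination: sin δ = sin ε · sin λ_s = sin 23.44° × sin 143.2° = 0.23828, so δ = +13.785°.
cos H₀ = −tan φ · tan δ = −tan(-34.2°) × tan(+13.785°) = 0.1667, so H₀ = 1.4033 rad = 80.40°.
Daylight = 2H₀/(2π) × 24.00 h = (1.4033/π) × 24.00 = 10.72 h.

10.72 h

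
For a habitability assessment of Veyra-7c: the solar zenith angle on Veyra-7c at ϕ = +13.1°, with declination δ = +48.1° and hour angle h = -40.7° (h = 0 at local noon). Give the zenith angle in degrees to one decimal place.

cos θ_z = sin ϕ sin δ + cos ϕ cos δ cos h = 0.168699 + 0.493131 = 0.661830.
θ_z = arccos(0.661830) = 48.6°.

θ_z = 48.6°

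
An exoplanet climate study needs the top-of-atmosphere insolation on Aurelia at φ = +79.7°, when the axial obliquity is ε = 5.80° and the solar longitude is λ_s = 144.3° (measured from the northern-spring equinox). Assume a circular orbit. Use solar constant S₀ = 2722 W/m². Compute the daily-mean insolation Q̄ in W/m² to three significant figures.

Q̄ ≈ 242 W/m²

Solar declination: sin δ = sin ε · sin λ_s = sin 5.80° × sin 144.3° = 0.05897, so δ = +3.381°.
cos H₀ = −tan(+79.7°) tan(+3.381°) = -0.3251, H₀ = 1.9019 rad.
Bracket: H₀ sin φ sin δ + cos φ cos δ sin H₀ = 1.9019×0.98389×0.05897 + 0.17880×0.99826×0.94569 = 0.110348 + 0.168795 = 0.279143.
Q̄ = (S₀/π) × [bracket] = (2722/π) × 0.279143 = 241.9 W/m².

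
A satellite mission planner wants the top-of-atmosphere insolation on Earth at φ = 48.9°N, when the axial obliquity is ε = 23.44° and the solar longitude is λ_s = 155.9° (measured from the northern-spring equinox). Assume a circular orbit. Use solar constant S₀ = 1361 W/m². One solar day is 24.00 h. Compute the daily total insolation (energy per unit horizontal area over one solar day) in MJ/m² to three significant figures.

31.9 MJ/m²

Solar declination: sin δ = sin ε · sin λ_s = sin 23.44° × sin 155.9° = 0.16243, so δ = +9.348°.
cos H₀ = −tan(+48.9°) tan(+9.348°) = -0.1887, H₀ = 1.7606 rad.
Bracket: H₀ sin φ sin δ + cos φ cos δ sin H₀ = 1.7606×0.75356×0.16243 + 0.65738×0.98672×0.98203 = 0.215499 + 0.636994 = 0.852493.
Q̄ = (S₀/π) × [bracket] = (1361/π) × 0.852493 = 369.32 W/m².
Daily total = Q̄ × 24.00 h × 3600 s/h = 369.32 × 24.00 × 3600 / 10⁶ = 31.91 MJ/m².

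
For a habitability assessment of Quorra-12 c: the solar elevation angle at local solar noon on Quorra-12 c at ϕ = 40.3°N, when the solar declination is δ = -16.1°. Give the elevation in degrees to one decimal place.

33.6°

At local noon the hour angle is zero, so the zenith angle equals |ϕ − δ| = |+40.3° − (-16.100°)| = 56.400°.
Elevation = 90° − 56.400° = 33.6°.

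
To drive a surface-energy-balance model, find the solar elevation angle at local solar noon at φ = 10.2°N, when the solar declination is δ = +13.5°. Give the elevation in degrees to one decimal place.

86.7°

At local noon the hour angle is zero, so the zenith angle equals |φ − δ| = |+10.2° − (+13.500°)| = 3.300°.
Elevation = 90° − 3.300° = 86.7°.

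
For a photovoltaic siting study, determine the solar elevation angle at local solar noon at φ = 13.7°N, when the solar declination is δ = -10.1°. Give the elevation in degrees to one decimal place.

At local noon the hour angle is zero, so the zenith angle equals |φ − δ| = |+13.7° − (-10.100°)| = 23.800°.
Elevation = 90° − 23.800° = 66.2°.

66.2°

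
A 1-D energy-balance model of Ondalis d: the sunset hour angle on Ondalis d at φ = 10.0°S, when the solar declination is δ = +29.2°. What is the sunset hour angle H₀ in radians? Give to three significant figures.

H₀ = 1.47 rad

cos H₀ = −tan φ · tan δ = −tan(-10.0°) × tan(+29.200°) = 0.0985, so H₀ = 1.4721 rad = 84.34°.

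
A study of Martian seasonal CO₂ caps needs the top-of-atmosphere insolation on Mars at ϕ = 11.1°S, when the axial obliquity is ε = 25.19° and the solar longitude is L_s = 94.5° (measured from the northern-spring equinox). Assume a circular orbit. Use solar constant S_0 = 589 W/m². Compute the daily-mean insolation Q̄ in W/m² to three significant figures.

Solar declination: sin δ = sin ε · sin L_s = sin 25.19° × sin 94.5° = 0.42431, so δ = +25.107°.
cos h₀ = −tan(-11.1°) tan(+25.107°) = 0.0919, h₀ = 1.4787 rad.
Bracket: h₀ sin ϕ sin δ + cos ϕ cos δ sin h₀ = 1.4787×-0.19252×0.42431 + 0.98129×0.90552×0.99577 = -0.120792 + 0.884819 = 0.764027.
Q̄ = (S_0/π) × [bracket] = (589/π) × 0.764027 = 143.2 W/m².

Q̄ ≈ 143 W/m²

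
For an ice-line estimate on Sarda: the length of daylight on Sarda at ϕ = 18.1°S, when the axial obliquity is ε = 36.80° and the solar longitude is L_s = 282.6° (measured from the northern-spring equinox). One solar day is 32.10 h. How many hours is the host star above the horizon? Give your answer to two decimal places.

18.48 h

Solar declination: sin δ = sin ε · sin L_s = sin 36.80° × sin 282.6° = -0.58460, so δ = -35.775°.
cos h₀ = −tan ϕ · tan δ = −tan(-18.1°) × tan(-35.775°) = -0.2355, so h₀ = 1.8085 rad = 103.62°.
Daylight = 2h₀/(2π) × 32.10 h = (1.8085/π) × 32.10 = 18.48 h.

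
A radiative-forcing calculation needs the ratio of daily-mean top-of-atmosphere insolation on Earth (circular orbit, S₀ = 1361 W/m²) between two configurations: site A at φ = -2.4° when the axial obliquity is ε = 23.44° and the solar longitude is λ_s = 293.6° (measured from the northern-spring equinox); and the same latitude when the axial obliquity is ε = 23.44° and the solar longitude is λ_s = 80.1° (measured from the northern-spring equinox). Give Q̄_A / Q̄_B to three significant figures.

Q̄_A / Q̄_B ≈ 1.07

— Configuration A (φ=-2.4°):
Solar declination: sin δ = sin ε · sin λ_s = sin 23.44° × sin 293.6° = -0.36452, so δ = -21.378°.
cos H₀ = −tan(-2.4°) tan(-21.378°) = -0.0164, H₀ = 1.5872 rad.
Bracket: H₀ sin φ sin δ + cos φ cos δ sin H₀ = 1.5872×-0.04188×-0.36452 + 0.99912×0.93120×0.99987 = 0.024230 + 0.930260 = 0.954490.
Q̄ = (S₀/π) × [bracket] = (1361/π) × 0.954490 = 413.50 W/m².
— Configuration B (φ=-2.4°):
Solar declination: sin δ = sin ε · sin λ_s = sin 23.44° × sin 80.1° = 0.39187, so δ = +23.071°.
cos H₀ = −tan(-2.4°) tan(+23.071°) = 0.0179, H₀ = 1.5529 rad.
Bracket: H₀ sin φ sin δ + cos φ cos δ sin H₀ = 1.5529×-0.04188×0.39187 + 0.99912×0.92002×0.99984 = -0.025485 + 0.919063 = 0.893578.
Q̄ = (S₀/π) × [bracket] = (1361/π) × 0.893578 = 387.12 W/m².
Ratio Q̄_A / Q̄_B = 413.50 / 387.12 = 1.068.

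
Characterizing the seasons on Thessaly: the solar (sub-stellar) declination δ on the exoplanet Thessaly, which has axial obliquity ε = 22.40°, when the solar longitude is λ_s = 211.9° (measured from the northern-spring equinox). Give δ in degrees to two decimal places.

sin δ = sin ε · sin λ_s = sin 22.40° × sin 211.9° = -0.201372.
δ = arcsin(-0.201372) = -11.62°.

δ = -11.62°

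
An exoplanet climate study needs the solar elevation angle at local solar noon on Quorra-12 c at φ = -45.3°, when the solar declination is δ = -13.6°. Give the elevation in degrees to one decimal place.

At local noon the hour angle is zero, so the zenith angle equals |φ − δ| = |-45.3° − (-13.600°)| = 31.700°.
Elevation = 90° − 31.700° = 58.3°.

58.3°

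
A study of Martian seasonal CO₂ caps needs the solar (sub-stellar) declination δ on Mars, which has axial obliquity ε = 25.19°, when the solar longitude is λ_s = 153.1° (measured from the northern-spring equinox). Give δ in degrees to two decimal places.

sin δ = sin ε · sin λ_s = sin 25.19° × sin 153.1° = 0.192566.
δ = arcsin(0.192566) = +11.10°.

δ = +11.10°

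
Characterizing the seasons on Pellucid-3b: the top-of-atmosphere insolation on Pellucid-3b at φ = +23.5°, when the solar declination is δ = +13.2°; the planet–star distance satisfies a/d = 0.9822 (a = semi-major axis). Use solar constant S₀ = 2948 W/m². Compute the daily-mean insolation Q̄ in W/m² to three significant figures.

cos H₀ = −tan(+23.5°) tan(+13.200°) = -0.1020, H₀ = 1.6730 rad.
Bracket: H₀ sin φ sin δ + cos φ cos δ sin H₀ = 1.6730×0.39875×0.22835 + 0.91706×0.97358×0.99479 = 0.152334 + 0.888180 = 1.040514.
Inverse-square distance factor (a/d)² = 0.9822² = 0.964717.
Q̄ = (S₀/π) × 0.964717 × [bracket] = (2948/π) × 0.964717 × 1.040514 = 941.9 W/m².

Q̄ ≈ 942 W/m²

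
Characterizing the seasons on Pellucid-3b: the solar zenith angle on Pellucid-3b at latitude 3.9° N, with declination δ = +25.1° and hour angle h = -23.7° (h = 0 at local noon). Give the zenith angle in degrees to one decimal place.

cos θ_z = sin φ sin δ + cos φ cos δ cos h = 0.028852 + 0.827275 = 0.856127.
θ_z = arccos(0.856127) = 31.1°.

θ_z = 31.1°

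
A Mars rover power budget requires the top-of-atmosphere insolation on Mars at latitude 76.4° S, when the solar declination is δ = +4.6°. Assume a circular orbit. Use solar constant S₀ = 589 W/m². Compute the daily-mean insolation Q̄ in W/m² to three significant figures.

cos H₀ = −tan(-76.4°) tan(+4.600°) = 0.3326, H₀ = 1.2318 rad.
Bracket: H₀ sin φ sin δ + cos φ cos δ sin H₀ = 1.2318×-0.97196×0.08020 + 0.23514×0.99678×0.94308 = -0.096020 + 0.221042 = 0.125022.
Q̄ = (S₀/π) × [bracket] = (589/π) × 0.125022 = 23.44 W/m².

Q̄ ≈ 23.4 W/m²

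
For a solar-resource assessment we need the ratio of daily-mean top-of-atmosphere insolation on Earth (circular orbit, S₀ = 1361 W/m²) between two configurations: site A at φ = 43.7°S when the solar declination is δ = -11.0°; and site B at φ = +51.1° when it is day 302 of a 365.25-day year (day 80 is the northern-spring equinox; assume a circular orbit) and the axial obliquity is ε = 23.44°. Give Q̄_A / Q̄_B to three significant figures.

— Configuration A (φ=-43.7°):
cos H₀ = −tan(-43.7°) tan(-11.000°) = -0.1858, H₀ = 1.7576 rad.
Bracket: H₀ sin φ sin δ + cos φ cos δ sin H₀ = 1.7576×-0.69088×-0.19081 + 0.72297×0.98163×0.98260 = 0.231699 + 0.697340 = 0.929039.
Q̄ = (S₀/π) × [bracket] = (1361/π) × 0.929039 = 402.48 W/m².
— Configuration B (φ=+51.1°):
Solar longitude: λ_s = 360° × (302 − 80)/365.25 = 218.809°.
sin δ = sin 23.44° × sin 218.809° = -0.24930, so δ = -14.436°.
cos H₀ = −tan(+51.1°) tan(-14.436°) = 0.3190, H₀ = 1.2461 rad.
Bracket: H₀ sin φ sin δ + cos φ cos δ sin H₀ = 1.2461×0.77824×-0.24930 + 0.62796×0.96843×0.94774 = -0.241762 + 0.576354 = 0.334592.
Q̄ = (S₀/π) × [bracket] = (1361/π) × 0.334592 = 144.95 W/m².
Ratio Q̄_A / Q̄_B = 402.48 / 144.95 = 2.777.

Q̄_A / Q̄_B ≈ 2.78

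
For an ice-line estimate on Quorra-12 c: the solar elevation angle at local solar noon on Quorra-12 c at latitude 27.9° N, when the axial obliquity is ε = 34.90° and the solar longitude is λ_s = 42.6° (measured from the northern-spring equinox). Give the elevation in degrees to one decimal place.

84.9°

Solar declination: sin δ = sin ε · sin λ_s = sin 34.90° × sin 42.6° = 0.38727, so δ = +22.785°.
At local noon the hour angle is zero, so the zenith angle equals |φ − δ| = |+27.9° − (+22.785°)| = 5.115°.
Elevation = 90° − 5.115° = 84.9°.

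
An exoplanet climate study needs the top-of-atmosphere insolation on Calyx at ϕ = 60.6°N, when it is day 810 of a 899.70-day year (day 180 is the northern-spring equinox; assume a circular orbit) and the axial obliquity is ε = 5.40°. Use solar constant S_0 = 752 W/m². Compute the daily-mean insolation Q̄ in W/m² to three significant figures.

Q̄ ≈ 89.2 W/m²

Solar longitude: L_s = 360° × (810 − 180)/899.70 = 252.084°.
sin δ = sin 5.40° × sin 252.084° = -0.08954, so δ = -5.137°.
cos h₀ = −tan(+60.6°) tan(-5.137°) = 0.1596, h₀ = 1.4106 rad.
Bracket: h₀ sin ϕ sin δ + cos ϕ cos δ sin h₀ = 1.4106×0.87121×-0.08954 + 0.49090×0.99598×0.98719 = -0.110038 + 0.482663 = 0.372625.
Q̄ = (S_0/π) × [bracket] = (752/π) × 0.372625 = 89.19 W/m².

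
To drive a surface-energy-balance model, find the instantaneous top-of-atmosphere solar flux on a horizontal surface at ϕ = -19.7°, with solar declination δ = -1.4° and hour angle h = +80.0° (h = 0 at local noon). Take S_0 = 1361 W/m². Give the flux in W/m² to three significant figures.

234 W/m²

cos θ_z = sin ϕ sin δ + cos ϕ cos δ cos h = 0.008236 + 0.163436 = 0.171672.
Flux = S_0 · cos θ_z = 1361 × 0.171672 = 233.6 W/m².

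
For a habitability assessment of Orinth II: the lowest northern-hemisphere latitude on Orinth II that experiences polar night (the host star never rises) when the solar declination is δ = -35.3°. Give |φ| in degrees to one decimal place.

Polar night requires cos H₀ = −tan φ tan δ ≥ 1, i.e. tan φ tan δ ≤ −1.
The boundary is |tan φ| · |tan δ| = 1, so |φ| = 90° − |δ| = 90° − 35.3° = 54.7° in the northern hemisphere.

|φ| = 54.7°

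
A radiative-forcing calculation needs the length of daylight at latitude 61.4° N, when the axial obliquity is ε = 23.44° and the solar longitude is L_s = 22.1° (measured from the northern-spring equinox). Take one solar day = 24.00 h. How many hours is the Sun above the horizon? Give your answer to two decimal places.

Solar declination: sin δ = sin ε · sin L_s = sin 23.44° × sin 22.1° = 0.14966, so δ = +8.607°.
cos h₀ = −tan ϕ · tan δ = −tan(+61.4°) × tan(+8.607°) = -0.2776, so h₀ = 1.8521 rad = 106.12°.
Daylight = 2h₀/(2π) × 24.00 h = (1.8521/π) × 24.00 = 14.15 h.

14.15 h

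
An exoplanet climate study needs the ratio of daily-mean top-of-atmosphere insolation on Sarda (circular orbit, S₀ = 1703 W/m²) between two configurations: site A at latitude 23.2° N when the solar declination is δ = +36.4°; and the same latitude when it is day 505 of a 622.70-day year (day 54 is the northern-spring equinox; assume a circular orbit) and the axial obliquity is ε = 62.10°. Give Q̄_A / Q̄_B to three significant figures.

— Configuration A (φ=+23.2°):
cos H₀ = −tan(+23.2°) tan(+36.400°) = -0.3160, H₀ = 1.8923 rad.
Bracket: H₀ sin φ sin δ + cos φ cos δ sin H₀ = 1.8923×0.39394×0.59342 + 0.91914×0.80489×0.94876 = 0.442367 + 0.701899 = 1.144266.
Q̄ = (S₀/π) × [bracket] = (1703/π) × 1.144266 = 620.29 W/m².
— Configuration B (φ=+23.2°):
Solar longitude: λ_s = 360° × (505 − 54)/622.70 = 260.736°.
sin δ = sin 62.10° × sin 260.736° = -0.87224, so δ = -60.720°.
cos H₀ = −tan(+23.2°) tan(-60.720°) = 0.7644, H₀ = 0.7007 rad.
Bracket: H₀ sin φ sin δ + cos φ cos δ sin H₀ = 0.7007×0.39394×-0.87224 + 0.91914×0.48908×0.64477 = -0.240768 + 0.289845 = 0.049077.
Q̄ = (S₀/π) × [bracket] = (1703/π) × 0.049077 = 26.604 W/m².
Ratio Q̄_A / Q̄_B = 620.29 / 26.604 = 23.32.

Q̄_A / Q̄_B ≈ 23.3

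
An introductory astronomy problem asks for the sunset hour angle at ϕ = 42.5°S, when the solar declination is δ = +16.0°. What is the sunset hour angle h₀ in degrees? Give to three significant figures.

cos h₀ = −tan ϕ · tan δ = −tan(-42.5°) × tan(+16.000°) = 0.2628, so h₀ = 1.3049 rad = 74.77°.

h₀ = 74.8°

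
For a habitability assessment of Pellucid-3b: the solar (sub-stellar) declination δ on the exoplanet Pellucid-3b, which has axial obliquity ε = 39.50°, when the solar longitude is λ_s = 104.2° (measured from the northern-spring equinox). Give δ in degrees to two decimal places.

δ = +38.07°

sin δ = sin ε · sin λ_s = sin 39.50° × sin 104.2° = 0.616643.
δ = arcsin(0.616643) = +38.07°.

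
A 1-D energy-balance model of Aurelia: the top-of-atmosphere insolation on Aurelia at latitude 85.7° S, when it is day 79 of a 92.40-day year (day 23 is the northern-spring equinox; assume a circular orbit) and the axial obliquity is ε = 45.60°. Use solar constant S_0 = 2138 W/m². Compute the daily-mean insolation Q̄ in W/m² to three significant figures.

Q̄ ≈ 942 W/m²

Solar longitude: L_s = 360° × (79 − 23)/92.40 = 218.182°.
sin δ = sin 45.60° × sin 218.182° = -0.44166, so δ = -26.210°.
cos h₀ = −tan(-85.7°) tan(-26.210°) = -6.5470 ≤ −1 ⇒ polar day, h₀ = π.
Bracket: h₀ sin ϕ sin δ + cos ϕ cos δ sin h₀ = 3.1416×-0.99719×-0.44166 + 0.07498×0.89718×0.00000 = 1.383620 + 0.000000 = 1.383620.
Q̄ = (S_0/π) × [bracket] = (2138/π) × 1.383620 = 941.6 W/m².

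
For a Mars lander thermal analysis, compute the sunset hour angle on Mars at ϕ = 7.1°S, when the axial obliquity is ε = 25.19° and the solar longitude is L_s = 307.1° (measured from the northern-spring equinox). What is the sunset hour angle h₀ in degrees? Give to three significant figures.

h₀ = 92.6°

Solar declination: sin δ = sin ε · sin L_s = sin 25.19° × sin 307.1° = -0.33947, so δ = -19.845°.
cos h₀ = −tan ϕ · tan δ = −tan(-7.1°) × tan(-19.845°) = -0.0450, so h₀ = 1.6158 rad = 92.58°.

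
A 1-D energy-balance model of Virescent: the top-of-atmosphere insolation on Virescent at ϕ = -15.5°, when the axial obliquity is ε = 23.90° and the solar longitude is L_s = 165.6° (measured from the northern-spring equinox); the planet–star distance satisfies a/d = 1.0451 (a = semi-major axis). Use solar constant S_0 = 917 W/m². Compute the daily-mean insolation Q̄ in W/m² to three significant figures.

Q̄ ≈ 292 W/m²

Solar declination: sin δ = sin ε · sin L_s = sin 23.90° × sin 165.6° = 0.10075, so δ = +5.783°.
cos h₀ = −tan(-15.5°) tan(+5.783°) = 0.0281, h₀ = 1.5427 rad.
Bracket: h₀ sin ϕ sin δ + cos ϕ cos δ sin h₀ = 1.5427×-0.26724×0.10075 + 0.96363×0.99491×0.99961 = -0.041536 + 0.958351 = 0.916815.
Inverse-square distance factor (a/d)² = 1.0451² = 1.092234.
Q̄ = (S_0/π) × 1.092234 × [bracket] = (917/π) × 1.092234 × 0.916815 = 292.3 W/m².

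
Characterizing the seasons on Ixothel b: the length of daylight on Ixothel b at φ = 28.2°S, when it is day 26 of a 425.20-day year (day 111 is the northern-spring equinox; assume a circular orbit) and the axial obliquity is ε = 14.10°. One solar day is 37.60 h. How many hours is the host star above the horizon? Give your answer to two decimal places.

Solar longitude: λ_s = 360° × (26 − 111)/425.20 = -71.966°, i.e. -71.966° + 360° = 288.034°.
sin δ = sin 14.10° × sin 288.034° = -0.23165, so δ = -13.394°.
cos H₀ = −tan φ · tan δ = −tan(-28.2°) × tan(-13.394°) = -0.1277, so H₀ = 1.6988 rad = 97.34°.
Daylight = 2H₀/(2π) × 37.60 h = (1.6988/π) × 37.60 = 20.33 h.

20.33 h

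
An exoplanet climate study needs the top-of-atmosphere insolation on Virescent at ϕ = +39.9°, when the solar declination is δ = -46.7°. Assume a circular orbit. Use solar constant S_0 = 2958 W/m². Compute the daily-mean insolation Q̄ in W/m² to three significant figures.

Q̄ ≈ 17.8 W/m²

cos h₀ = −tan(+39.9°) tan(-46.700°) = 0.8873, h₀ = 0.4794 rad.
Bracket: h₀ sin ϕ sin δ + cos ϕ cos δ sin h₀ = 0.4794×0.64145×-0.72777 + 0.76717×0.68582×0.46123 = -0.223797 + 0.242672 = 0.018875.
Q̄ = (S_0/π) × [bracket] = (2958/π) × 0.018875 = 17.77 W/m².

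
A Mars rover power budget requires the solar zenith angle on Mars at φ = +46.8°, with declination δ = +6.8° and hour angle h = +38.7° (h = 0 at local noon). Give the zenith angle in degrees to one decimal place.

cos θ_z = sin φ sin δ + cos φ cos δ cos h = 0.086313 + 0.530483 = 0.616796.
θ_z = arccos(0.616796) = 51.9°.

θ_z = 51.9°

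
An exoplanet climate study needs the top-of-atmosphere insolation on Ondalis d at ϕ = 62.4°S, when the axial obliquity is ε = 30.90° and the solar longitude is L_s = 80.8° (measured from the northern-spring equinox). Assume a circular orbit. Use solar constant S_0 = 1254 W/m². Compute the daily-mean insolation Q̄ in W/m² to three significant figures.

Q̄ ≈ 0.00 W/m²

Solar declination: sin δ = sin ε · sin L_s = sin 30.90° × sin 80.8° = 0.50694, so δ = +30.460°.
cos h₀ = −tan(-62.4°) tan(+30.460°) = 1.1249 ≥ 1 ⇒ polar night, h₀ = 0 and Q̄ = 0.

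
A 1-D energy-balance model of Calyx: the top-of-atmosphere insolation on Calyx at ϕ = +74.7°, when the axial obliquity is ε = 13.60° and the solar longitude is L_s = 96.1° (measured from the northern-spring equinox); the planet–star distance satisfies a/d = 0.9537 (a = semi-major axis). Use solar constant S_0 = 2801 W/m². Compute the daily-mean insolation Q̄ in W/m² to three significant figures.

Q̄ ≈ 583 W/m²

Solar declination: sin δ = sin ε · sin L_s = sin 13.60° × sin 96.1° = 0.23381, so δ = +13.522°.
cos h₀ = −tan(+74.7°) tan(+13.522°) = -0.8790, h₀ = 2.6446 rad.
Bracket: h₀ sin ϕ sin δ + cos ϕ cos δ sin h₀ = 2.6446×0.96456×0.23381 + 0.26387×0.97228×0.47676 = 0.596420 + 0.122315 = 0.718735.
Inverse-square distance factor (a/d)² = 0.9537² = 0.909544.
Q̄ = (S_0/π) × 0.909544 × [bracket] = (2801/π) × 0.909544 × 0.718735 = 582.8 W/m².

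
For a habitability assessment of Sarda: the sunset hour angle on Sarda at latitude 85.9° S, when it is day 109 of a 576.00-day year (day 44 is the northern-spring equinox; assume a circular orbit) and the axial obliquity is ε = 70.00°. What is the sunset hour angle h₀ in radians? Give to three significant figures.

h₀ = 0.00 rad

Solar longitude: L_s = 360° × (109 − 44)/576.00 = 40.625°.
sin δ = sin 70.00° × sin 40.625° = 0.61184, so δ = +37.723°.
cos h₀ = −tan ϕ · tan δ = 10.7911 ≥ 1, so the host star never rises (polar night) and h₀ = 0.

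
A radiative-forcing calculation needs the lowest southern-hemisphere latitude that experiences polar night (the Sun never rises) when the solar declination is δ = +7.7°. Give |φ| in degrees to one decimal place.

|φ| = 82.3°

Polar night requires cos H₀ = −tan φ tan δ ≥ 1, i.e. tan φ tan δ ≤ −1.
The boundary is |tan φ| · |tan δ| = 1, so |φ| = 90° − |δ| = 90° − 7.7° = 82.3° in the southern hemisphere.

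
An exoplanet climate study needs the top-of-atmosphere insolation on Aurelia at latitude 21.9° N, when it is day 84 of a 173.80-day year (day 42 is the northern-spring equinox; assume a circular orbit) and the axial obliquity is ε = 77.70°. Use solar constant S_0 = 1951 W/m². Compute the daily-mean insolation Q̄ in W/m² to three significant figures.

Q̄ ≈ 710 W/m²

Solar longitude: L_s = 360° × (84 − 42)/173.80 = 86.997°.
sin δ = sin 77.70° × sin 86.997° = 0.97570, so δ = +77.344°.
cos h₀ = −tan(+21.9°) tan(+77.344°) = -1.7902 ≤ −1 ⇒ polar day, h₀ = π.
Bracket: h₀ sin ϕ sin δ + cos ϕ cos δ sin h₀ = 3.1416×0.37299×0.97570 + 0.92784×0.21910×0.00000 = 1.143311 + 0.000000 = 1.143311.
Q̄ = (S_0/π) × [bracket] = (1951/π) × 1.143311 = 710.0 W/m².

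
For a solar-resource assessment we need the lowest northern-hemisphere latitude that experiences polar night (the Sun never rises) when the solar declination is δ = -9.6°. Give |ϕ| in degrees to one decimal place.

Polar night requires cos h₀ = −tan ϕ tan δ ≥ 1, i.e. tan ϕ tan δ ≤ −1.
The boundary is |tan ϕ| · |tan δ| = 1, so |ϕ| = 90° − |δ| = 90° − 9.6° = 80.4° in the northern hemisphere.

|ϕ| = 80.4°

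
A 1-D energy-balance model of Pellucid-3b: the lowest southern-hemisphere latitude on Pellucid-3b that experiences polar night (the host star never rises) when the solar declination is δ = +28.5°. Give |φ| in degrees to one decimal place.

Polar night requires cos H₀ = −tan φ tan δ ≥ 1, i.e. tan φ tan δ ≤ −1.
The boundary is |tan φ| · |tan δ| = 1, so |φ| = 90° − |δ| = 90° − 28.5° = 61.5° in the southern hemisphere.

|φ| = 61.5°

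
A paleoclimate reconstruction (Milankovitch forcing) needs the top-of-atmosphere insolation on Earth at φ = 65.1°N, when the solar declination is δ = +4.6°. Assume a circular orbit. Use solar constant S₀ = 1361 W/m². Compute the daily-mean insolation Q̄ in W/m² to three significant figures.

Q̄ ≈ 234 W/m²

cos H₀ = −tan(+65.1°) tan(+4.600°) = -0.1733, H₀ = 1.7450 rad.
Bracket: H₀ sin φ sin δ + cos φ cos δ sin H₀ = 1.7450×0.90704×0.08020 + 0.42104×0.99678×0.98486 = 0.126939 + 0.413330 = 0.540269.
Q̄ = (S₀/π) × [bracket] = (1361/π) × 0.540269 = 234.1 W/m².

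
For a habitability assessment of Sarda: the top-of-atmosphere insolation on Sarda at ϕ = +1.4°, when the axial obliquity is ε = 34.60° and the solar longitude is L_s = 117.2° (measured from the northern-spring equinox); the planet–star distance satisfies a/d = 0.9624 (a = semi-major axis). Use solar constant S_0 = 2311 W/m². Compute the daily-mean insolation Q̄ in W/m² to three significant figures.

Solar declination: sin δ = sin ε · sin L_s = sin 34.60° × sin 117.2° = 0.50505, so δ = +30.335°.
cos h₀ = −tan(+1.4°) tan(+30.335°) = -0.0143, h₀ = 1.5851 rad.
Bracket: h₀ sin ϕ sin δ + cos ϕ cos δ sin h₀ = 1.5851×0.02443×0.50505 + 0.99970×0.86309×0.99990 = 0.019558 + 0.862745 = 0.882303.
Inverse-square distance factor (a/d)² = 0.9624² = 0.926214.
Q̄ = (S_0/π) × 0.926214 × [bracket] = (2311/π) × 0.926214 × 0.882303 = 601.1 W/m².

Q̄ ≈ 601 W/m²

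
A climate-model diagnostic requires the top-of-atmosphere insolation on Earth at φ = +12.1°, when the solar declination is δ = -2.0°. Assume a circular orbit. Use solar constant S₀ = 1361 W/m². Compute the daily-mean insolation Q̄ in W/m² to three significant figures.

Q̄ ≈ 418 W/m²

cos H₀ = −tan(+12.1°) tan(-2.000°) = 0.0075, H₀ = 1.5633 rad.
Bracket: H₀ sin φ sin δ + cos φ cos δ sin H₀ = 1.5633×0.20962×-0.03490 + 0.97778×0.99939×0.99997 = -0.011437 + 0.977154 = 0.965717.
Q̄ = (S₀/π) × [bracket] = (1361/π) × 0.965717 = 418.4 W/m².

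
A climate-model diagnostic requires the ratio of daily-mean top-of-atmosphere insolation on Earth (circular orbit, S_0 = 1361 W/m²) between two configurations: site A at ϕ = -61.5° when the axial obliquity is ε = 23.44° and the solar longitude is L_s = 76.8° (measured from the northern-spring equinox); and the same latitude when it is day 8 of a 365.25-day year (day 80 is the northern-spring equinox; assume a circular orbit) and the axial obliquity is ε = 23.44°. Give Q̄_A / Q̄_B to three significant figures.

— Configuration A (ϕ=-61.5°):
Solar declination: sin δ = sin ε · sin L_s = sin 23.44° × sin 76.8° = 0.38728, so δ = +22.785°.
cos h₀ = −tan(-61.5°) tan(+22.785°) = 0.7737, h₀ = 0.6862 rad.
Bracket: h₀ sin ϕ sin δ + cos ϕ cos δ sin h₀ = 0.6862×-0.87882×0.38728 + 0.47716×0.92196×0.63361 = -0.233548 + 0.278739 = 0.045191.
Q̄ = (S_0/π) × [bracket] = (1361/π) × 0.045191 = 19.578 W/m².
— Configuration B (ϕ=-61.5°):
Solar longitude: L_s = 360° × (8 − 80)/365.25 = -70.965°, i.e. -70.965° + 360° = 289.035°.
sin δ = sin 23.44° × sin 289.035° = -0.37604, so δ = -22.088°.
cos h₀ = −tan(-61.5°) tan(-22.088°) = -0.7474, h₀ = 2.4150 rad.
Bracket: h₀ sin ϕ sin δ + cos ϕ cos δ sin h₀ = 2.4150×-0.87882×-0.37604 + 0.47716×0.92660×0.66434 = 0.798089 + 0.293729 = 1.091818.
Q̄ = (S_0/π) × [bracket] = (1361/π) × 1.091818 = 473.00 W/m².
Ratio Q̄_A / Q̄_B = 19.578 / 473.00 = 0.04139.

Q̄_A / Q̄_B ≈ 0.0414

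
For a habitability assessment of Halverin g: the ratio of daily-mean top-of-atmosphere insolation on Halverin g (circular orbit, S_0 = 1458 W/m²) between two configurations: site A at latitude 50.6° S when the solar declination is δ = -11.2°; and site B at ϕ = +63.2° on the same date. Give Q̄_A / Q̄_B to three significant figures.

Q̄_A / Q̄_B ≈ 4.29

— Configuration A (ϕ=-50.6°):
cos h₀ = −tan(-50.6°) tan(-11.200°) = -0.2411, h₀ = 1.8142 rad.
Bracket: h₀ sin ϕ sin δ + cos ϕ cos δ sin h₀ = 1.8142×-0.77273×-0.19423 + 0.63473×0.98096×0.97051 = 0.272288 + 0.604283 = 0.876571.
Q̄ = (S_0/π) × [bracket] = (1458/π) × 0.876571 = 406.81 W/m².
— Configuration B (ϕ=+63.2°):
cos h₀ = −tan(+63.2°) tan(-11.200°) = 0.3920, h₀ = 1.1680 rad.
Bracket: h₀ sin ϕ sin δ + cos ϕ cos δ sin h₀ = 1.1680×0.89259×-0.19423 + 0.45088×0.98096×0.91997 = -0.202494 + 0.406898 = 0.204404.
Q̄ = (S_0/π) × [bracket] = (1458/π) × 0.204404 = 94.863 W/m².
Ratio Q̄_A / Q̄_B = 406.81 / 94.863 = 4.288.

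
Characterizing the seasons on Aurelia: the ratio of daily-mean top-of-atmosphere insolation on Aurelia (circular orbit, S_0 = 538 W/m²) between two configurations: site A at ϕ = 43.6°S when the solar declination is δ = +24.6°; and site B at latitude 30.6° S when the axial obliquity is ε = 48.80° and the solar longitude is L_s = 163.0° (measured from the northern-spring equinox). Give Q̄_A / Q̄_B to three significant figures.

Q̄_A / Q̄_B ≈ 0.404

— Configuration A (ϕ=-43.6°):
cos h₀ = −tan(-43.6°) tan(+24.600°) = 0.4360, h₀ = 1.1197 rad.
Bracket: h₀ sin ϕ sin δ + cos ϕ cos δ sin h₀ = 1.1197×-0.68962×0.41628 + 0.72417×0.90924×0.89995 = -0.321438 + 0.592567 = 0.271129.
Q̄ = (S_0/π) × [bracket] = (538/π) × 0.271129 = 46.431 W/m².
— Configuration B (ϕ=-30.6°):
Solar declination: sin δ = sin ε · sin L_s = sin 48.80° × sin 163.0° = 0.21998, so δ = +12.708°.
cos h₀ = −tan(-30.6°) tan(+12.708°) = 0.1334, h₀ = 1.4370 rad.
Bracket: h₀ sin ϕ sin δ + cos ϕ cos δ sin h₀ = 1.4370×-0.50904×0.21998 + 0.86074×0.97550×0.99107 = -0.160913 + 0.832154 = 0.671241.
Q̄ = (S_0/π) × [bracket] = (538/π) × 0.671241 = 114.95 W/m².
Ratio Q̄_A / Q̄_B = 46.431 / 114.95 = 0.4039.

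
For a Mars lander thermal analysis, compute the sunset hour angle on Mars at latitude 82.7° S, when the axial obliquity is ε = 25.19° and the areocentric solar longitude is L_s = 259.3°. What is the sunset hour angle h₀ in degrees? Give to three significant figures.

h₀ = 180°

sin δ = sin 25.19° × sin 259.3° = -0.41822, so δ = -24.722°.
Sunrise equation: cos h₀ = −tan ϕ · tan δ = -3.5941 ≤ −1, so the Sun never sets (polar day) and h₀ = π.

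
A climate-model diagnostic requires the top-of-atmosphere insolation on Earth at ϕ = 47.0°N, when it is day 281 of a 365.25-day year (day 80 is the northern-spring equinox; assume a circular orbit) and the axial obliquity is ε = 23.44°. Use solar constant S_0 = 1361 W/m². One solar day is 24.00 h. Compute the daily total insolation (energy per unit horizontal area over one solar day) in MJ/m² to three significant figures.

Solar longitude: L_s = 360° × (281 − 80)/365.25 = 198.111°.
sin δ = sin 23.44° × sin 198.111° = -0.12366, so δ = -7.103°.
cos h₀ = −tan(+47.0°) tan(-7.103°) = 0.1336, h₀ = 1.4368 rad.
Bracket: h₀ sin ϕ sin δ + cos ϕ cos δ sin h₀ = 1.4368×0.73135×-0.12366 + 0.68200×0.99233×0.99103 = -0.129942 + 0.670698 = 0.540756.
Q̄ = (S_0/π) × [bracket] = (1361/π) × 0.540756 = 234.27 W/m².
Daily total = Q̄ × 24.00 h × 3600 s/h = 234.27 × 24.00 × 3600 / 10⁶ = 20.24 MJ/m².

20.2 MJ/m²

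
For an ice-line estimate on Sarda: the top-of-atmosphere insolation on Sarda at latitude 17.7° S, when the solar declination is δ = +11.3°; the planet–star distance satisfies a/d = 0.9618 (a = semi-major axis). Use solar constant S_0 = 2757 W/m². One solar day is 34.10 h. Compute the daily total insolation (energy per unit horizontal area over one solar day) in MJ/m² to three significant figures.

84.0 MJ/m²

cos h₀ = −tan(-17.7°) tan(+11.300°) = 0.0638, h₀ = 1.5070 rad.
Bracket: h₀ sin ϕ sin δ + cos ϕ cos δ sin h₀ = 1.5070×-0.30403×0.19595 + 0.95266×0.98061×0.99796 = -0.089779 + 0.932282 = 0.842503.
Inverse-square distance factor (a/d)² = 0.9618² = 0.925059.
Q̄ = (S_0/π) × 0.925059 × [bracket] = (2757/π) × 0.925059 × 0.842503 = 683.96 W/m².
Daily total = Q̄ × 34.10 h × 3600 s/h = 683.96 × 34.10 × 3600 / 10⁶ = 83.96 MJ/m².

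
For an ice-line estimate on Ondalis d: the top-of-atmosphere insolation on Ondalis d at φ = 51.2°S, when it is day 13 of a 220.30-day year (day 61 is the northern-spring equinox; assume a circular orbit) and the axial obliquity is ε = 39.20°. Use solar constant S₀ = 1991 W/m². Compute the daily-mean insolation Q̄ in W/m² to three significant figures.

Q̄ ≈ 962 W/m²

Solar longitude: λ_s = 360° × (13 − 61)/220.30 = -78.438°, i.e. -78.438° + 360° = 281.562°.
sin δ = sin 39.20° × sin 281.562° = -0.61921, so δ = -38.258°.
cos H₀ = −tan(-51.2°) tan(-38.258°) = -0.9808, H₀ = 2.9452 rad.
Bracket: H₀ sin φ sin δ + cos φ cos δ sin H₀ = 2.9452×-0.77934×-0.61921 + 0.62660×0.78523×0.19512 = 1.421280 + 0.096004 = 1.517284.
Q̄ = (S₀/π) × [bracket] = (1991/π) × 1.517284 = 961.6 W/m².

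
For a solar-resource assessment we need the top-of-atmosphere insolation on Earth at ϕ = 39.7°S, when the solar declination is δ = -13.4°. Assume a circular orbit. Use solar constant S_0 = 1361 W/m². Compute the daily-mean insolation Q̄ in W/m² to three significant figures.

cos h₀ = −tan(-39.7°) tan(-13.400°) = -0.1978, h₀ = 1.7699 rad.
Bracket: h₀ sin ϕ sin δ + cos ϕ cos δ sin h₀ = 1.7699×-0.63877×-0.23175 + 0.76940×0.97278×0.98025 = 0.262007 + 0.733675 = 0.995682.
Q̄ = (S_0/π) × [bracket] = (1361/π) × 0.995682 = 431.3 W/m².

Q̄ ≈ 431 W/m²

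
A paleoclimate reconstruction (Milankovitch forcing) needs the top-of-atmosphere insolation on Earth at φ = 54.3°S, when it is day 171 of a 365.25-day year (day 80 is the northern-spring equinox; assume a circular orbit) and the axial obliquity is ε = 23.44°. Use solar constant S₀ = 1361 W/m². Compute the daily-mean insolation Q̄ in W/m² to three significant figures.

Solar longitude: λ_s = 360° × (171 − 80)/365.25 = 89.692°.
sin δ = sin 23.44° × sin 89.692° = 0.39778, so δ = +23.440°.
cos H₀ = −tan(-54.3°) tan(+23.440°) = 0.6034, H₀ = 0.9231 rad.
Bracket: H₀ sin φ sin δ + cos φ cos δ sin H₀ = 0.9231×-0.81208×0.39778 + 0.58354×0.91748×0.79747 = -0.298188 + 0.426954 = 0.128766.
Q̄ = (S₀/π) × [bracket] = (1361/π) × 0.128766 = 55.78 W/m².

Q̄ ≈ 55.8 W/m²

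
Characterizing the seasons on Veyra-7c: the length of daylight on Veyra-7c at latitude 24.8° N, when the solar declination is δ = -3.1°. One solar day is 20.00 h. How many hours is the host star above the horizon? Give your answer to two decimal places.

9.84 h

cos h₀ = −tan ϕ · tan δ = −tan(+24.8°) × tan(-3.100°) = 0.0250, so h₀ = 1.5458 rad = 88.57°.
Daylight = 2h₀/(2π) × 20.00 h = (1.5458/π) × 20.00 = 9.84 h.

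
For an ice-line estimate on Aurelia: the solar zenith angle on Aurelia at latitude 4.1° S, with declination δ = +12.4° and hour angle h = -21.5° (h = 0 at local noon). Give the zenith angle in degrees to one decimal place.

θ_z = 27.0°

cos θ_z = sin φ sin δ + cos φ cos δ cos h = -0.015353 + 0.906387 = 0.891034.
θ_z = arccos(0.891034) = 27.0°.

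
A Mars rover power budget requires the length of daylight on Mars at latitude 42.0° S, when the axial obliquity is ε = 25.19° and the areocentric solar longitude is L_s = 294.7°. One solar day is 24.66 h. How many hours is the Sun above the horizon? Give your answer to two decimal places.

sin δ = sin 25.19° × sin 294.7° = -0.38668, so δ = -22.748°.
cos h₀ = −tan ϕ · tan δ = −tan(-42.0°) × tan(-22.748°) = -0.3775, so h₀ = 1.9579 rad = 112.18°.
Daylight = 2h₀/(2π) × 24.66 h = (1.9579/π) × 24.66 = 15.37 h.

15.37 h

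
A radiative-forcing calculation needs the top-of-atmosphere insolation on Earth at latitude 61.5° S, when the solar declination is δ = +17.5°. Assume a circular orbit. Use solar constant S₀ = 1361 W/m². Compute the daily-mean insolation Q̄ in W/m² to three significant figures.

cos H₀ = −tan(-61.5°) tan(+17.500°) = 0.5807, H₀ = 0.9512 rad.
Bracket: H₀ sin φ sin δ + cos φ cos δ sin H₀ = 0.9512×-0.87882×0.30071 + 0.47716×0.95372×0.81411 = -0.251374 + 0.370483 = 0.119109.
Q̄ = (S₀/π) × [bracket] = (1361/π) × 0.119109 = 51.60 W/m².

Q̄ ≈ 51.6 W/m²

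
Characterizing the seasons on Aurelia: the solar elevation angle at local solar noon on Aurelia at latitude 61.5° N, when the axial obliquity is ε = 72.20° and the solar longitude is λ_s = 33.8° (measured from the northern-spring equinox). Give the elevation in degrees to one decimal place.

60.5°

Solar declination: sin δ = sin ε · sin λ_s = sin 72.20° × sin 33.8° = 0.52967, so δ = +31.983°.
At local noon the hour angle is zero, so the zenith angle equals |φ − δ| = |+61.5° − (+31.983°)| = 29.517°.
Elevation = 90° − 29.517° = 60.5°.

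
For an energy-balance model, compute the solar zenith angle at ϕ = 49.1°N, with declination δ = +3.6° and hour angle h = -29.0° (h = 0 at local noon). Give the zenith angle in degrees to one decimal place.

θ_z = 51.8°

cos θ_z = sin ϕ sin δ + cos ϕ cos δ cos h = 0.047460 + 0.571519 = 0.618979.
θ_z = arccos(0.618979) = 51.8°.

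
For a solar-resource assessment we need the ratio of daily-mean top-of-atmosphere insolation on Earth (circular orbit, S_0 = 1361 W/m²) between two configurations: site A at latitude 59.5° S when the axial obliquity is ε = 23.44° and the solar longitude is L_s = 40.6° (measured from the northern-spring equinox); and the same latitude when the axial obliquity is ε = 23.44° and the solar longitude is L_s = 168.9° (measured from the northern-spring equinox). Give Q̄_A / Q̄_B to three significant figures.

— Configuration A (ϕ=-59.5°):
Solar declination: sin δ = sin ε · sin L_s = sin 23.44° × sin 40.6° = 0.25887, so δ = +15.003°.
cos h₀ = −tan(-59.5°) tan(+15.003°) = 0.4550, h₀ = 1.0984 rad.
Bracket: h₀ sin ϕ sin δ + cos ϕ cos δ sin h₀ = 1.0984×-0.86163×0.25887 + 0.50754×0.96591×0.89050 = -0.244998 + 0.436557 = 0.191559.
Q̄ = (S_0/π) × [bracket] = (1361/π) × 0.191559 = 82.987 W/m².
— Configuration B (ϕ=-59.5°):
Solar declination: sin δ = sin ε · sin L_s = sin 23.44° × sin 168.9° = 0.07658, so δ = +4.392°.
cos h₀ = −tan(-59.5°) tan(+4.392°) = 0.1304, h₀ = 1.4400 rad.
Bracket: h₀ sin ϕ sin δ + cos ϕ cos δ sin h₀ = 1.4400×-0.86163×0.07658 + 0.50754×0.99706×0.99146 = -0.095016 + 0.501726 = 0.406710.
Q̄ = (S_0/π) × [bracket] = (1361/π) × 0.406710 = 176.19 W/m².
Ratio Q̄_A / Q̄_B = 82.987 / 176.19 = 0.4710.

Q̄_A / Q̄_B ≈ 0.471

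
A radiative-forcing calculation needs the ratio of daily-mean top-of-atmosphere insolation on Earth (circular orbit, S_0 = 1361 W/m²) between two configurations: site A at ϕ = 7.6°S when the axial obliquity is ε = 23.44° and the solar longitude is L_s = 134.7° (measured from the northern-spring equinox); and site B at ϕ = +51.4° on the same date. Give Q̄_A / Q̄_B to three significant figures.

Q̄_A / Q̄_B ≈ 0.905

— Configuration A (ϕ=-7.6°):
Solar declination: sin δ = sin ε · sin L_s = sin 23.44° × sin 134.7° = 0.28275, so δ = +16.424°.
cos h₀ = −tan(-7.6°) tan(+16.424°) = 0.0393, h₀ = 1.5315 rad.
Bracket: h₀ sin ϕ sin δ + cos ϕ cos δ sin h₀ = 1.5315×-0.13226×0.28275 + 0.99122×0.95919×0.99923 = -0.057273 + 0.950036 = 0.892763.
Q̄ = (S_0/π) × [bracket] = (1361/π) × 0.892763 = 386.76 W/m².
— Configuration B (ϕ=+51.4°):
cos h₀ = −tan(+51.4°) tan(+16.424°) = -0.3693, h₀ = 1.9490 rad.
Bracket: h₀ sin ϕ sin δ + cos ϕ cos δ sin h₀ = 1.9490×0.78152×0.28275 + 0.62388×0.95919×0.92933 = 0.430680 + 0.556129 = 0.986809.
Q̄ = (S_0/π) × [bracket] = (1361/π) × 0.986809 = 427.51 W/m².
Ratio Q̄_A / Q̄_B = 386.76 / 427.51 = 0.9047.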